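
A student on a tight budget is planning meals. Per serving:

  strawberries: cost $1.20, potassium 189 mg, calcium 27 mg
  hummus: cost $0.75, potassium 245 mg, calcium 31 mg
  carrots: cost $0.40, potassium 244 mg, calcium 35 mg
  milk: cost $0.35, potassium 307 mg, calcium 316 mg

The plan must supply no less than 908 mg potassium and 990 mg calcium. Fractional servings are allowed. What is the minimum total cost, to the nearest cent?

An LP optimum is at a vertex; with two nutrient constraints at most two foods are used. Check each candidate.
strawberries only: max(908/189, 990/27) = 36.67 servings → $44.00.
hummus only: max(908/245, 990/31) = 31.94 servings → $23.95.
carrots only: max(908/244, 990/35) = 28.29 servings → $11.31.
milk only: max(908/307, 990/316) = 3.133 servings → $1.10.
strawberries + hummus: intersection lies outside the first quadrant.
strawberries + carrots with both targets exact would need a negative amount; discard.
strawberries + milk: intersection lies outside the first quadrant.
hummus + carrots with both targets exact would need a negative amount; discard.
hummus + milk: the both-tight solution has a negative serving — not a feasible corner.
carrots + milk: the both-tight solution has a negative serving — not a feasible corner.
So the least-cost plan costs $1.10.

$1.10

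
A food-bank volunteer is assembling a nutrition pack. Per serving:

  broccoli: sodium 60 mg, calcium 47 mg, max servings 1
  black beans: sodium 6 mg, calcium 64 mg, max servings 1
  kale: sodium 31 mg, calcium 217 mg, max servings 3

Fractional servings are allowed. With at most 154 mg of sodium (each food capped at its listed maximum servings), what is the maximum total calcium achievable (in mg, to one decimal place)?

Calcium per mg sodium: black beans 10.67, kale 7, broccoli 0.7833.
Take 1 serving of black beans: uses 6 mg sodium, +64.0 mg calcium (running total 64.0 mg).
Take 3 servings of kale: uses 93 mg sodium, +651.0 mg calcium (running total 715.0 mg).
Take 0.9167 servings of broccoli: uses 55 mg sodium, +43.1 mg calcium (running total 758.1 mg).
Greedy by best ratio exhausts the sodium allowance optimally: 758.1 mg.

758.1 mg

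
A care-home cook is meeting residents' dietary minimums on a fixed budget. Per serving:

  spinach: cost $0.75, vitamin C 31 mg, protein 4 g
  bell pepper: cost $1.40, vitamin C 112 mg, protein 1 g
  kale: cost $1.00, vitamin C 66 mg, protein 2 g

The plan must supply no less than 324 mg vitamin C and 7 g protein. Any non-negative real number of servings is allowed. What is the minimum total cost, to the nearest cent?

This is a tiny linear program; its minimum lies at a vertex of the feasible set. List the vertices and price them.
spinach only: max(324/31, 7/4) = 10.45 servings → $7.84.
bell pepper only: max(324/112, 7/1) = 7 servings → $9.80.
kale only: max(324/66, 7/2) = 4.909 servings → $4.91.
spinach + bell pepper with both tight: 1.103 servings and 2.588 servings → $4.45.
spinach + kale: intersection lies outside the first quadrant.
bell pepper + kale with both tight: 1.177 servings and 2.911 servings → $4.56.
So the least-cost plan costs $4.45.

$4.45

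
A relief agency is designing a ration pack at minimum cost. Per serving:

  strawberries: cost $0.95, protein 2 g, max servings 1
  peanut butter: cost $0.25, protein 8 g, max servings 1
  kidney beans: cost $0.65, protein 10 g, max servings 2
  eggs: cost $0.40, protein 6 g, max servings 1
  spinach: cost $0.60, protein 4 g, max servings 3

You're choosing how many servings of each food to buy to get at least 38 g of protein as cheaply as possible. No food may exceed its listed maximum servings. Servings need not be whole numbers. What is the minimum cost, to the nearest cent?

$2.55

Cost per g of protein: peanut butter $0.0312, kidney beans $0.0650, eggs $0.0667, spinach $0.1500, strawberries $0.4750.
Take 1 serving of peanut butter: +8.0 g protein for $0.25 (total $0.25, still need 30.0 g).
Take 2 servings of kidney beans: +20.0 g protein for $1.30 (total $1.55, still need 10.0 g).
Take 1 serving of eggs: +6.0 g protein for $0.40 (total $1.95, still need 4.0 g).
Take 1 serving of spinach: +4.0 g protein for $0.60 (total $2.55, still need 0.0 g).
Greedy by cheapest-per-g is optimal for a single linear constraint, so the minimum cost is $2.55.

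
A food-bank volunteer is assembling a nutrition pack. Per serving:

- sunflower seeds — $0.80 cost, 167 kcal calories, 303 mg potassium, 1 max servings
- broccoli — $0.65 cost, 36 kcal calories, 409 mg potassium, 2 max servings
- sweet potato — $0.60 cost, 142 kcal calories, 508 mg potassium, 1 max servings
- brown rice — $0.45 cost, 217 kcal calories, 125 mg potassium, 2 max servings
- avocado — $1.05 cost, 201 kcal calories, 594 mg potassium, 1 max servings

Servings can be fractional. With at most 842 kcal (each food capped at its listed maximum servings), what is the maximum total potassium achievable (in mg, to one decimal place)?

Potassium per kcal: broccoli 11.36, sweet potato 3.577, avocado 2.955, sunflower seeds 1.814, brown rice 0.576.
Take 2 servings of broccoli: uses 72 kcal, +818.0 mg potassium (running total 818.0 mg).
Take 1 serving of sweet potato: uses 142 kcal, +508.0 mg potassium (running total 1326.0 mg).
Take 1 serving of avocado: uses 201 kcal, +594.0 mg potassium (running total 1920.0 mg).
Take 1 serving of sunflower seeds: uses 167 kcal, +303.0 mg potassium (running total 2223.0 mg).
Take 1.198 servings of brown rice: uses 260 kcal, +149.8 mg potassium (running total 2372.8 mg).
Filling greedily by potassium-per-kcal is optimal for one linear limit, giving 2372.8 mg.

2372.8 mg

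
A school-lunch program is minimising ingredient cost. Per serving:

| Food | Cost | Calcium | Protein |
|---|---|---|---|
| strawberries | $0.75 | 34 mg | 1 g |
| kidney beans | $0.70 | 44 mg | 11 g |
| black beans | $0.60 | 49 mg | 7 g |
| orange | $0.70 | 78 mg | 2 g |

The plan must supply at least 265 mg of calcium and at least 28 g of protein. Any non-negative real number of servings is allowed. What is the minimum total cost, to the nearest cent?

$2.97

A basic optimal solution has at most two foods positive. Try each food alone and each pair with both targets met exactly.
strawberries only: max(265/34, 28/1) = 28 servings → $21.00.
kidney beans only: max(265/44, 28/11) = 6.023 servings → $4.22.
black beans only: max(265/49, 28/7) = 5.408 servings → $3.24.
orange only: max(265/78, 28/2) = 14 servings → $9.80.
strawberries + kidney beans with both tight: 5.1 servings and 2.082 servings → $5.28.
strawberries + black beans with both tight: 2.556 servings and 3.635 servings → $4.10.
strawberries + orange with both targets exact would need a negative amount; discard.
kidney beans + black beans with both targets exact would need a negative amount; discard.
kidney beans + orange with both tight: 2.148 servings and 2.186 servings → $3.03.
black beans + orange with both tight: 3.692 servings and 1.078 servings → $2.97.
Cheapest feasible corner: $2.97.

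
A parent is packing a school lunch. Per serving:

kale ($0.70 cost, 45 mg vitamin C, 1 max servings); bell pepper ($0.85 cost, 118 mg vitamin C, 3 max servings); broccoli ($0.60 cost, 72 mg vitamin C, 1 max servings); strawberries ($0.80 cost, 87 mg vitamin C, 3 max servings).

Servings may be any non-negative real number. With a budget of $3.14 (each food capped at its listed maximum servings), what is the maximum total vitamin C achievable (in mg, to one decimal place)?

424.8 mg

Vitamin C per dollar: bell pepper 138.8, broccoli 120, strawberries 108.8, kale 64.29.
Take 3 servings of bell pepper: spends $2.55, +354.0 mg vitamin C (running total 354.0 mg).
Take 0.9833 servings of broccoli: spends $0.59, +70.8 mg vitamin C (running total 424.8 mg).
Filling greedily by vitamin C-per-dollar is optimal for one linear limit, giving 424.8 mg.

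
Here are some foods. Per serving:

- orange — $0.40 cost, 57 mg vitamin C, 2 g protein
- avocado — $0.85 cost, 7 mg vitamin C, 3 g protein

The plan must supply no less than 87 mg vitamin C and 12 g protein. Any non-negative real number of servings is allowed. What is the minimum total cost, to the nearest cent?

$2.40

Check every corner: each single food scaled to meet both minima, and each pair solved so both constraints bind.
orange only: max(87/57, 12/2) = 6 servings → $2.40.
avocado only: max(87/7, 12/3) = 12.43 servings → $10.56.
orange + avocado with both tight: 1.127 servings and 3.248 servings → $3.21.
Cheapest feasible corner: $2.40.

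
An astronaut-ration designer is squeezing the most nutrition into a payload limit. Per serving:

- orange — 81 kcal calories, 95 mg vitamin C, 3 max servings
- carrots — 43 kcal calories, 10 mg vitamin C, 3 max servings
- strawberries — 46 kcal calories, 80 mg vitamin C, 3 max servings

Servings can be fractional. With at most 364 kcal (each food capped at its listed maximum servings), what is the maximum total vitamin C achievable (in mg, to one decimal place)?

505.1 mg

Vitamin C per kcal: strawberries 1.739, orange 1.173, carrots 0.2326.
Take 3 servings of strawberries: uses 138 kcal, +240.0 mg vitamin C (running total 240.0 mg).
Take 2.79 servings of orange: uses 226 kcal, +265.1 mg vitamin C (running total 505.1 mg).
Greedy by best ratio exhausts the calories allowance optimally: 505.1 mg.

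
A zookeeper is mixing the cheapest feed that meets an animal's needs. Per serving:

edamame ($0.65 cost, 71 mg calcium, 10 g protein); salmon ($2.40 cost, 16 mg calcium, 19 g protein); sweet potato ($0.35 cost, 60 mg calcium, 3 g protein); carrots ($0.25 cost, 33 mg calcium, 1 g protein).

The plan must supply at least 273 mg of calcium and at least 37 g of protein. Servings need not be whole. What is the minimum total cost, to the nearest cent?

For a min-cost LP with two ≥-constraints, a basic feasible solution has at most two positive variables.
edamame only: max(273/71, 37/10) = 3.845 servings → $2.50.
salmon only: max(273/16, 37/19) = 17.06 servings → $40.95.
sweet potato only: max(273/60, 37/3) = 12.33 servings → $4.32.
carrots only: max(273/33, 37/1) = 37 servings → $9.25.
edamame + salmon with both targets exact would need a negative amount; discard.
edamame + sweet potato with both tight: 3.62 servings and 0.2661 servings → $2.45.
edamame + carrots with both tight: 3.66 servings and 0.3977 servings → $2.48.
salmon + sweet potato with both tight: 1.283 servings and 4.208 servings → $4.55.
salmon + carrots with both tight: 1.552 servings and 7.52 servings → $5.60.
sweet potato + carrots: intersection lies outside the first quadrant.
So the least-cost plan costs $2.45.

$2.45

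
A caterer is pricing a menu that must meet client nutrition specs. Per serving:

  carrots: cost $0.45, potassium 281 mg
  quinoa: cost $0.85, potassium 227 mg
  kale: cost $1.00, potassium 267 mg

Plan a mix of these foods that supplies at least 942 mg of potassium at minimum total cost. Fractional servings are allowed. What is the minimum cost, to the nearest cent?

$1.51

Cost per mg of potassium: carrots $0.0016, quinoa $0.0037, kale $0.0037.
With no serving limits, use only carrots: 942 mg / 281 mg = 3.352 servings × $0.45 = $1.51.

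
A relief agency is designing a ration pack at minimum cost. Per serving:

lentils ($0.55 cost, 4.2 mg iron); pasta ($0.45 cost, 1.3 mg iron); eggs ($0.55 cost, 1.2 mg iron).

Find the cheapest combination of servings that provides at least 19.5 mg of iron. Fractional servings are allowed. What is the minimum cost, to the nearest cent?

$2.55

Cost per mg of iron: lentils $0.1310, pasta $0.3462, eggs $0.4583.
With no serving limits, use only lentils: 19.5 mg / 4.2 mg = 4.643 servings × $0.55 = $2.55.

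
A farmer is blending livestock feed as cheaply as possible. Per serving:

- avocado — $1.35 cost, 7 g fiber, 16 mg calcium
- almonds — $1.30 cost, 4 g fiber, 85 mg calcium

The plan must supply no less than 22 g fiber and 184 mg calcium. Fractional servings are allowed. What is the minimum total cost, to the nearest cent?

Minimising a linear cost over {fiber ≥ 22, calcium ≥ 184, servings ≥ 0} — the optimum is at a vertex, using one or two foods.
avocado only: max(22/7, 184/16) = 11.5 servings → $15.53.
almonds only: max(22/4, 184/85) = 5.5 servings → $7.15.
avocado + almonds with both tight: 2.136 servings and 1.763 servings → $5.17.
The minimum over all feasible corners is $5.17.

$5.17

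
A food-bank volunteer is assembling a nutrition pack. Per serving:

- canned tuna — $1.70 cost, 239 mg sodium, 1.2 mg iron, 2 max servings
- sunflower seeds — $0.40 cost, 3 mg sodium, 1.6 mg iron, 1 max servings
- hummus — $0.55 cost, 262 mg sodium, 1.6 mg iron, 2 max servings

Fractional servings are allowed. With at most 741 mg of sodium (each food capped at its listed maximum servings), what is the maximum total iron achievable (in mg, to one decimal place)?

Iron per mg sodium: sunflower seeds 0.5333, hummus 0.006107, canned tuna 0.005021.
Take 1 serving of sunflower seeds: uses 3 mg sodium, +1.6 mg iron (running total 1.6 mg).
Take 2 servings of hummus: uses 524 mg sodium, +3.2 mg iron (running total 4.8 mg).
Take 0.8954 servings of canned tuna: uses 214 mg sodium, +1.1 mg iron (running total 5.9 mg).
Greedy by best ratio exhausts the sodium allowance optimally: 5.9 mg.

5.9 mg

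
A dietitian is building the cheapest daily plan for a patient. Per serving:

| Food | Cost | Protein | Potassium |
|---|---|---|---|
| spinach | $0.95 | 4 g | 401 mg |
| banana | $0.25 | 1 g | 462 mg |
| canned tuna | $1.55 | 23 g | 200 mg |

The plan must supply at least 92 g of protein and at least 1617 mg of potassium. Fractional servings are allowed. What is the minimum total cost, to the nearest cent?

$6.53

With two linear requirements the optimum uses one or two foods; enumerate the corners.
spinach only: max(92/4, 1617/401) = 23 servings → $21.85.
banana only: max(92/1, 1617/462) = 92 servings → $23.00.
canned tuna only: max(92/23, 1617/200) = 8.085 servings → $12.53.
spinach + banana with both targets exact would need a negative amount; discard.
spinach + canned tuna with both tight: 2.231 servings and 3.612 servings → $7.72.
banana + canned tuna with both tight: 1.802 servings and 3.922 servings → $6.53.
So the least-cost plan costs $6.53.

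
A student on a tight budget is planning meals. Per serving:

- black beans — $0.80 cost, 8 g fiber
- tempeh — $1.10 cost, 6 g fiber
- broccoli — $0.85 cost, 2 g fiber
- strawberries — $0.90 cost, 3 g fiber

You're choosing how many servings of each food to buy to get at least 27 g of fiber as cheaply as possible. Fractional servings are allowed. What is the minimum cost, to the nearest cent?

Cost per g of fiber: black beans $0.1000, tempeh $0.1833, strawberries $0.3000, broccoli $0.4250.
With no serving limits, use only black beans: 27 g / 8 g = 3.375 servings × $0.80 = $2.70.

$2.70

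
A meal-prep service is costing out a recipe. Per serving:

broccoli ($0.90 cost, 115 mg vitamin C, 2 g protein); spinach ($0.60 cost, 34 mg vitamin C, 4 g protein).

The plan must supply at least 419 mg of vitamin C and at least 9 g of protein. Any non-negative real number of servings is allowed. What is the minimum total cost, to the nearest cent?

broccoli only: max(419/115, 9/2) = 4.5 servings → $4.05.
spinach only: max(419/34, 9/4) = 12.32 servings → $7.39.
broccoli + spinach with both tight: 3.495 servings and 0.5026 servings → $3.45.
So the least-cost plan costs $3.45.

$3.45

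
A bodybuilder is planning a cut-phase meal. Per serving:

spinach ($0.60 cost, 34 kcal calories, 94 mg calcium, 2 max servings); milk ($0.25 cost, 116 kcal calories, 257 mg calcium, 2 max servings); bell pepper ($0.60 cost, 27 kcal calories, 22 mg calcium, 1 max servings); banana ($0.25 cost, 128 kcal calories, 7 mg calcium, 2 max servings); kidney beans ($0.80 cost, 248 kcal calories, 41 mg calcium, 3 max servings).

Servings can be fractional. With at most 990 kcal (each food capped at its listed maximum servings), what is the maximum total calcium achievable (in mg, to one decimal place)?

833.6 mg

Calcium per kcal: spinach 2.765, milk 2.216, bell pepper 0.8148, kidney beans 0.1653, banana 0.05469.
Take 2 servings of spinach: uses 68 kcal, +188.0 mg calcium (running total 188.0 mg).
Take 2 servings of milk: uses 232 kcal, +514.0 mg calcium (running total 702.0 mg).
Take 1 serving of bell pepper: uses 27 kcal, +22.0 mg calcium (running total 724.0 mg).
Take 2.673 servings of kidney beans: uses 663 kcal, +109.6 mg calcium (running total 833.6 mg).
Filling greedily by calcium-per-kcal is optimal for one linear limit, giving 833.6 mg.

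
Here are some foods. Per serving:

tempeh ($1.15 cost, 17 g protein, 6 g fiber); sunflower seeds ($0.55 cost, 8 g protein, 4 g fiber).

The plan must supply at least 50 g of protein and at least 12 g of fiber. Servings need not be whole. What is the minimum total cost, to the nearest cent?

$3.38

Compare the cost at each extreme point of the feasible region.
tempeh only: max(50/17, 12/6) = 2.941 servings → $3.38.
sunflower seeds only: max(50/8, 12/4) = 6.25 servings → $3.44.
tempeh + sunflower seeds with both targets exact would need a negative amount; discard.
So the least-cost plan costs $3.38.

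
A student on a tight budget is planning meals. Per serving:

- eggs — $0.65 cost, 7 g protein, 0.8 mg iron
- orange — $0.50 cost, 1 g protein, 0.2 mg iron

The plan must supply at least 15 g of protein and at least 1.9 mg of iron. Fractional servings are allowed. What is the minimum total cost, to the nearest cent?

A basic optimal solution has at most two foods positive. Try each food alone and each pair with both targets met exactly.
eggs only: max(15/7, 1.9/0.8) = 2.375 servings → $1.54.
orange only: max(15/1, 1.9/0.2) = 15 servings → $7.50.
eggs + orange with both tight: 1.833 servings and 2.167 servings → $2.27.
Cheapest feasible corner: $1.54.

$1.54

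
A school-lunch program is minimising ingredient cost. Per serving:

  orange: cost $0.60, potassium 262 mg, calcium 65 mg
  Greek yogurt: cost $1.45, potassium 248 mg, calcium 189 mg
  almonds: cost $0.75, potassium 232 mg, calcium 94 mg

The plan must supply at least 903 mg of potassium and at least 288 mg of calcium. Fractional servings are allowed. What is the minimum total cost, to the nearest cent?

$2.45

Check every corner: each single food scaled to meet both minima, and each pair solved so both constraints bind.
orange only: max(903/262, 288/65) = 4.431 servings → $2.66.
Greek yogurt only: max(903/248, 288/189) = 3.641 servings → $5.28.
almonds only: max(903/232, 288/94) = 3.892 servings → $2.92.
orange + Greek yogurt with both tight: 2.972 servings and 0.5019 servings → $2.51.
orange + almonds with both tight: 1.892 servings and 1.755 servings → $2.45.
Greek yogurt + almonds: intersection lies outside the first quadrant.
The minimum over all feasible corners is $2.45.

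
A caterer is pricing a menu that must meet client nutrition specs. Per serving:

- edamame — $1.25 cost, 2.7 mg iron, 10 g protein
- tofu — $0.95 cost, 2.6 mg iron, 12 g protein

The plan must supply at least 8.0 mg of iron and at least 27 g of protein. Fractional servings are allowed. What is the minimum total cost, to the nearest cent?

$2.92

A basic optimal solution has at most two foods positive. Try each food alone and each pair with both targets met exactly.
edamame only: max(8.0/2.7, 27/10) = 2.963 servings → $3.70.
tofu only: max(8.0/2.6, 27/12) = 3.077 servings → $2.92.
edamame + tofu with both targets exact would need a negative amount; discard.
So the least-cost plan costs $2.92.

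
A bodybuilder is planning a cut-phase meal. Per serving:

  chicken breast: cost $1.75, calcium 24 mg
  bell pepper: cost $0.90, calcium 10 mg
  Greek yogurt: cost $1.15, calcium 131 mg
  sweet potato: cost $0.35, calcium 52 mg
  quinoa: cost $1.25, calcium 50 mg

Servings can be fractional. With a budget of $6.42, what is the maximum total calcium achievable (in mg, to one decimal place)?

953.8 mg

Calcium per dollar: sweet potato 148.6, Greek yogurt 113.9, quinoa 40, chicken breast 13.71, bell pepper 11.11.
With no serving limits, spend the whole cost allowance on sweet potato: $6.42 / $0.35 × 52 mg = 953.8 mg.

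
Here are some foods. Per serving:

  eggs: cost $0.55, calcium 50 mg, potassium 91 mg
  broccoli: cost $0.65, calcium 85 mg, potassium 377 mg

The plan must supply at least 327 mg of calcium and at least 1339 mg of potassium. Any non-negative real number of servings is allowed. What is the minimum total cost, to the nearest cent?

$2.50

A basic optimal solution has at most two foods positive. Try each food alone and each pair with both targets met exactly.
eggs only: max(327/50, 1339/91) = 14.71 servings → $8.09.
broccoli only: max(327/85, 1339/377) = 3.847 servings → $2.50.
eggs + broccoli with both tight: 0.8515 servings and 3.346 servings → $2.64.
Cheapest feasible corner: $2.50.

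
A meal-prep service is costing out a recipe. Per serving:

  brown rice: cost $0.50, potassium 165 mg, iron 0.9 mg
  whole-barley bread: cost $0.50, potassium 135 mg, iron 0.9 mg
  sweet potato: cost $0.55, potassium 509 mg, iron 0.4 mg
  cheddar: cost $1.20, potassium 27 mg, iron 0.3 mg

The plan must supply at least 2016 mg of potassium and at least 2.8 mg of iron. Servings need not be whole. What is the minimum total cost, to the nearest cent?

Minimising a linear cost over {potassium ≥ 2016, iron ≥ 2.8, servings ≥ 0} — the optimum is at a vertex, using one or two foods.
brown rice only: max(2016/165, 2.8/0.9) = 12.22 servings → $6.11.
whole-barley bread only: max(2016/135, 2.8/0.9) = 14.93 servings → $7.47.
sweet potato only: max(2016/509, 2.8/0.4) = 7 servings → $3.85.
cheddar only: max(2016/27, 2.8/0.3) = 74.67 servings → $89.60.
brown rice + whole-barley bread: the both-tight solution has a negative serving — not a feasible corner.
brown rice + sweet potato with both tight: 1.578 servings and 3.449 servings → $2.69.
brown rice + cheddar: intersection lies outside the first quadrant.
whole-barley bread + sweet potato with both tight: 1.531 servings and 3.555 servings → $2.72.
whole-barley bread + cheddar: intersection lies outside the first quadrant.
sweet potato + cheddar with both tight: 3.729 servings and 4.361 servings → $7.28.
Cheapest feasible corner: $2.69.

$2.69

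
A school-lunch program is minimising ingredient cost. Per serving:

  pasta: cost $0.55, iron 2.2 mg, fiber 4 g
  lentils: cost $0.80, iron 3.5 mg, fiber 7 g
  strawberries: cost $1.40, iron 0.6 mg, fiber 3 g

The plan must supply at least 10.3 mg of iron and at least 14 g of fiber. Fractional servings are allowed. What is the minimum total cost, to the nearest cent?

pasta only: max(10.3/2.2, 14/4) = 4.682 servings → $2.58.
lentils only: max(10.3/3.5, 14/7) = 2.943 servings → $2.35.
strawberries only: max(10.3/0.6, 14/3) = 17.17 servings → $24.03.
pasta + lentils: the both-tight solution has a negative serving — not a feasible corner.
pasta + strawberries: the both-tight solution has a negative serving — not a feasible corner.
lentils + strawberries with both targets exact would need a negative amount; discard.
So the least-cost plan costs $2.35.

$2.35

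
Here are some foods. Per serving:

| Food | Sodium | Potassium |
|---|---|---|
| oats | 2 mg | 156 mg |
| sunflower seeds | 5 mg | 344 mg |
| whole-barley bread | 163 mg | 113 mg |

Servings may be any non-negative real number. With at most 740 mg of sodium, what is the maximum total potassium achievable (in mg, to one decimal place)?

Potassium per mg sodium: oats 78, sunflower seeds 68.8, whole-barley bread 0.6933.
With no serving limits, spend the whole sodium allowance on oats: 740 mg / 2 mg × 156 mg = 57720.0 mg.

57720.0 mg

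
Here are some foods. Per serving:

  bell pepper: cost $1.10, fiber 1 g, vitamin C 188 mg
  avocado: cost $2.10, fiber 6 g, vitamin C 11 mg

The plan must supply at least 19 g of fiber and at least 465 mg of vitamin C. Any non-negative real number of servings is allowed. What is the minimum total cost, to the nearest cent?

With two linear requirements the optimum uses one or two foods; enumerate the corners.
bell pepper only: max(19/1, 465/188) = 19 servings → $20.90.
avocado only: max(19/6, 465/11) = 42.27 servings → $88.77.
bell pepper + avocado with both tight: 2.311 servings and 2.782 servings → $8.38.
So the least-cost plan costs $8.38.

$8.38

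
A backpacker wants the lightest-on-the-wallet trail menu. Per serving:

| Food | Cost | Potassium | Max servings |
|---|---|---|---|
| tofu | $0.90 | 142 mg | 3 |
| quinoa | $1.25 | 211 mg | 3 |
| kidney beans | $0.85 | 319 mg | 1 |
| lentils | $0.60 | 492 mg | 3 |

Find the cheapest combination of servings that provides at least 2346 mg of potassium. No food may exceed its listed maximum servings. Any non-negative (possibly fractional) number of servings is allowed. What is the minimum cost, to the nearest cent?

Cost per mg of potassium: lentils $0.0012, kidney beans $0.0027, quinoa $0.0059, tofu $0.0063.
Take 3 servings of lentils: +1476.0 mg potassium for $1.80 (total $1.80, still need 870.0 mg).
Take 1 serving of kidney beans: +319.0 mg potassium for $0.85 (total $2.65, still need 551.0 mg).
Take 2.611 servings of quinoa: +551.0 mg potassium for $3.26 (total $5.91, still need 0.0 mg).
Greedy by cheapest-per-mg is optimal for a single linear constraint, so the minimum cost is $5.91.

$5.91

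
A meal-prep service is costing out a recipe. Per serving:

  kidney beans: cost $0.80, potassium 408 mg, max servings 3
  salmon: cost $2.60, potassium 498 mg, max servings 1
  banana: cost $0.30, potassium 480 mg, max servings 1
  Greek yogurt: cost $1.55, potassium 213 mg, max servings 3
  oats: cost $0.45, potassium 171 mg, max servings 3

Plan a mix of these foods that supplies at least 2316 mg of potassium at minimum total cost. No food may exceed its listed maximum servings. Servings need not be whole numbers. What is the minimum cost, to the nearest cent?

$4.57

Cost per mg of potassium: banana $0.0006, kidney beans $0.0020, oats $0.0026, salmon $0.0052, Greek yogurt $0.0073.
Take 1 serving of banana: +480.0 mg potassium for $0.30 (total $0.30, still need 1836.0 mg).
Take 3 servings of kidney beans: +1224.0 mg potassium for $2.40 (total $2.70, still need 612.0 mg).
Take 3 servings of oats: +513.0 mg potassium for $1.35 (total $4.05, still need 99.0 mg).
Take 0.1988 servings of salmon: +99.0 mg potassium for $0.52 (total $4.57, still need 0.0 mg).
Filling from the cheapest source first is optimal under one linear minimum: $4.57.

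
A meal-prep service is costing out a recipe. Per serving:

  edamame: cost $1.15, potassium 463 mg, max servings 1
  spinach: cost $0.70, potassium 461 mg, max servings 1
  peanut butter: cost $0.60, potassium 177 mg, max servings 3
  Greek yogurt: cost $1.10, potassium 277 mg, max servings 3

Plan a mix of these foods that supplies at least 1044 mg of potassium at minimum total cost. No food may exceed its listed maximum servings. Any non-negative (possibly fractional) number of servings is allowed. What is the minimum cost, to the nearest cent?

$2.26

Cost per mg of potassium: spinach $0.0015, edamame $0.0025, peanut butter $0.0034, Greek yogurt $0.0040.
Take 1 serving of spinach: +461.0 mg potassium for $0.70 (total $0.70, still need 583.0 mg).
Take 1 serving of edamame: +463.0 mg potassium for $1.15 (total $1.85, still need 120.0 mg).
Take 0.678 servings of peanut butter: +120.0 mg potassium for $0.41 (total $2.26, still need 0.0 mg).
Greedy by cheapest-per-mg is optimal for a single linear constraint, so the minimum cost is $2.26.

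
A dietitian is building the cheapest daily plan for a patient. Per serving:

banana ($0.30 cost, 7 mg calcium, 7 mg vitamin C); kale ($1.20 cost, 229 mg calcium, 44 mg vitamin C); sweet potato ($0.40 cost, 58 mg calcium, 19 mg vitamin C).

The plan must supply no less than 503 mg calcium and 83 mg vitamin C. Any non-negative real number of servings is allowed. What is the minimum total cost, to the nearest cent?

At the optimum either one food covers both requirements or two foods hit both targets exactly; no other combination can be cheaper.
banana only: max(503/7, 83/7) = 71.86 servings → $21.56.
kale only: max(503/229, 83/44) = 2.197 servings → $2.64.
sweet potato only: max(503/58, 83/19) = 8.672 servings → $3.47.
banana + kale with both targets exact would need a negative amount; discard.
banana + sweet potato with both targets exact would need a negative amount; discard.
kale + sweet potato with both targets exact would need a negative amount; discard.
The minimum over all feasible corners is $2.64.

$2.64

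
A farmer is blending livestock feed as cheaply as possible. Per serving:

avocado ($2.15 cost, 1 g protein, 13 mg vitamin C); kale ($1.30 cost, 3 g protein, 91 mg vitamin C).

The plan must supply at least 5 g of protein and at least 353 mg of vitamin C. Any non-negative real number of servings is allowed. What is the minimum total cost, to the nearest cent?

$5.04

At the optimum either one food covers both requirements or two foods hit both targets exactly; no other combination can be cheaper.
avocado only: max(5/1, 353/13) = 27.15 servings → $58.38.
kale only: max(5/3, 353/91) = 3.879 servings → $5.04.
avocado + kale: the both-tight solution has a negative serving — not a feasible corner.
The minimum over all feasible corners is $5.04.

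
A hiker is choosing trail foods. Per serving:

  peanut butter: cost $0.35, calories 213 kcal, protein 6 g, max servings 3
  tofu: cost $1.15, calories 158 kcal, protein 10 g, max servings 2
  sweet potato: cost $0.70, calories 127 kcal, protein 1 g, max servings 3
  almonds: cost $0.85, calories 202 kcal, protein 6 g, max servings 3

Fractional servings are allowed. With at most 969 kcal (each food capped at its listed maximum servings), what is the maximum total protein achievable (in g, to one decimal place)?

39.3 g

Protein per kcal: tofu 0.06329, almonds 0.0297, peanut butter 0.02817, sweet potato 0.007874.
Take 2 servings of tofu: uses 316 kcal, +20.0 g protein (running total 20.0 g).
Take 3 servings of almonds: uses 606 kcal, +18.0 g protein (running total 38.0 g).
Take 0.2207 servings of peanut butter: uses 47 kcal, +1.3 g protein (running total 39.3 g).
Greedy by best ratio exhausts the calories allowance optimally: 39.3 g.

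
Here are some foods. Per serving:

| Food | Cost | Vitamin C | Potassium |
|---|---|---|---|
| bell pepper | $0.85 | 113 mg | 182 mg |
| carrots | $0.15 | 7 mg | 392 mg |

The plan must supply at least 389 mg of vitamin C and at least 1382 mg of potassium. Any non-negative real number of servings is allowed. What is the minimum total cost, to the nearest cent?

This is a tiny linear program; its minimum lies at a vertex of the feasible set. List the vertices and price them.
bell pepper only: max(389/113, 1382/182) = 7.593 servings → $6.45.
carrots only: max(389/7, 1382/392) = 55.57 servings → $8.34.
bell pepper + carrots with both tight: 3.32 servings and 1.984 servings → $3.12.
Cheapest feasible corner: $3.12.

$3.12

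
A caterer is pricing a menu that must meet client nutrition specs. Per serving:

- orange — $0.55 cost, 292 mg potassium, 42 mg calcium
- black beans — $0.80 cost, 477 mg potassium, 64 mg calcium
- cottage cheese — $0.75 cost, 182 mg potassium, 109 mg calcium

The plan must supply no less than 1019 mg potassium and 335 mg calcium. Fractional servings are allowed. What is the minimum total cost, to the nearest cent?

$2.75

orange only: max(1019/292, 335/42) = 7.976 servings → $4.39.
black beans only: max(1019/477, 335/64) = 5.234 servings → $4.19.
cottage cheese only: max(1019/182, 335/109) = 5.599 servings → $4.20.
orange + black beans with both targets exact would need a negative amount; discard.
orange + cottage cheese with both tight: 2.072 servings and 2.275 servings → $2.85.
black beans + cottage cheese with both tight: 1.242 servings and 2.344 servings → $2.75.
So the least-cost plan costs $2.75.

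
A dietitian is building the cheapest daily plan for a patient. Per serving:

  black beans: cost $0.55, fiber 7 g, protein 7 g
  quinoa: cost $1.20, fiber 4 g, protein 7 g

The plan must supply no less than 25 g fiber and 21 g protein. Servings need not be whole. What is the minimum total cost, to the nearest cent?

$1.96

black beans only: max(25/7, 21/7) = 3.571 servings → $1.96.
quinoa only: max(25/4, 21/7) = 6.25 servings → $7.50.
black beans + quinoa: intersection lies outside the first quadrant.
So the least-cost plan costs $1.96.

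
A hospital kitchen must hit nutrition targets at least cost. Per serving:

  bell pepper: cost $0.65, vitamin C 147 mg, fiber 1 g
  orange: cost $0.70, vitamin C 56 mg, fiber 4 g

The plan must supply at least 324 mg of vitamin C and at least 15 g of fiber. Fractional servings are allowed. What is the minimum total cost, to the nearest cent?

bell pepper only: max(324/147, 15/1) = 15 servings → $9.75.
orange only: max(324/56, 15/4) = 5.786 servings → $4.05.
bell pepper + orange with both tight: 0.8571 servings and 3.536 servings → $3.03.
So the least-cost plan costs $3.03.

$3.03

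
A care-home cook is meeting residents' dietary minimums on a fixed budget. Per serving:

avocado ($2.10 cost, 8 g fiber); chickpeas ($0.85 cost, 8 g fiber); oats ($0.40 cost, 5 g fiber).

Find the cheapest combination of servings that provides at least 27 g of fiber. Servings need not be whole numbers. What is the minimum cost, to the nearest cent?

Cost per g of fiber: oats $0.0800, chickpeas $0.1062, avocado $0.2625.
With no serving limits, use only oats: 27 g / 5 g = 5.4 servings × $0.40 = $2.16.

$2.16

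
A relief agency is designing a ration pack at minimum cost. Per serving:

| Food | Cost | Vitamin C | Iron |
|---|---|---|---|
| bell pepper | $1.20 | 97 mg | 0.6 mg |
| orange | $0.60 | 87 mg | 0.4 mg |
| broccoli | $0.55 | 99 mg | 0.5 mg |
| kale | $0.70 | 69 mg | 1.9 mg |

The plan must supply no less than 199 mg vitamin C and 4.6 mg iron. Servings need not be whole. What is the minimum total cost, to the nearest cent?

This is a tiny linear program; its minimum lies at a vertex of the feasible set. List the vertices and price them.
bell pepper only: max(199/97, 4.6/0.6) = 7.667 servings → $9.20.
orange only: max(199/87, 4.6/0.4) = 11.5 servings → $6.90.
broccoli only: max(199/99, 4.6/0.5) = 9.2 servings → $5.06.
kale only: max(199/69, 4.6/1.9) = 2.884 servings → $2.02.
bell pepper + orange with both targets exact would need a negative amount; discard.
bell pepper + broccoli with both targets exact would need a negative amount; discard.
bell pepper + kale with both tight: 0.4248 servings and 2.287 servings → $2.11.
orange + broccoli with both targets exact would need a negative amount; discard.
orange + kale with both tight: 0.4408 servings and 2.328 servings → $1.89.
broccoli + kale with both tight: 0.3952 servings and 2.317 servings → $1.84.
Cheapest feasible corner: $1.84.

$1.84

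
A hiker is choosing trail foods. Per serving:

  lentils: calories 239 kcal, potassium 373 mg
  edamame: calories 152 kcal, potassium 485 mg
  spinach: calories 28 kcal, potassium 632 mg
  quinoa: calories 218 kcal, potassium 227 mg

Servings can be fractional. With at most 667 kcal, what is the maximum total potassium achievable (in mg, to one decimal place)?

15055.1 mg

Potassium per kcal: spinach 22.57, edamame 3.191, lentils 1.561, quinoa 1.041.
With no serving limits, spend the whole calories allowance on spinach: 667 kcal / 28 kcal × 632 mg = 15055.1 mg.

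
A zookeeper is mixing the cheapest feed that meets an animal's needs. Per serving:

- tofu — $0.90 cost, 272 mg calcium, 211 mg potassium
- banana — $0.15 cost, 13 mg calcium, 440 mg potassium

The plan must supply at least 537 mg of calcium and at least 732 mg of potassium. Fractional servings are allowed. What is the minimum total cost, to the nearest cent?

Check every corner: each single food scaled to meet both minima, and each pair solved so both constraints bind.
tofu only: max(537/272, 732/211) = 3.469 servings → $3.12.
banana only: max(537/13, 732/440) = 41.31 servings → $6.20.
tofu + banana with both tight: 1.939 servings and 0.7337 servings → $1.86.
So the least-cost plan costs $1.86.

$1.86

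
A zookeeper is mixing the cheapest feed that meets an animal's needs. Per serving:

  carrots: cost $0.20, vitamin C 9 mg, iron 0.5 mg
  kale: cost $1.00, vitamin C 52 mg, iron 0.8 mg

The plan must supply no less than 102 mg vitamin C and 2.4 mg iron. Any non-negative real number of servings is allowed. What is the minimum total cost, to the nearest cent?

$2.02

For a min-cost LP with two ≥-constraints, a basic feasible solution has at most two positive variables.
carrots only: max(102/9, 2.4/0.5) = 11.33 servings → $2.27.
kale only: max(102/52, 2.4/0.8) = 3 servings → $3.00.
carrots + kale with both tight: 2.298 servings and 1.564 servings → $2.02.
The minimum over all feasible corners is $2.02.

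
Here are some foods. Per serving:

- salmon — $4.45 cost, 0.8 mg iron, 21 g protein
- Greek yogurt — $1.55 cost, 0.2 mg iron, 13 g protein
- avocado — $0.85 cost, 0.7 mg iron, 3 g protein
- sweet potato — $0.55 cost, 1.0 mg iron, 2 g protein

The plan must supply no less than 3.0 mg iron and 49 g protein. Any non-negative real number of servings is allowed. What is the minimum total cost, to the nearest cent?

Minimising a linear cost over {iron ≥ 3.0, protein ≥ 49, servings ≥ 0} — the optimum is at a vertex, using one or two foods.
salmon only: max(3.0/0.8, 49/21) = 3.75 servings → $16.69.
Greek yogurt only: max(3.0/0.2, 49/13) = 15 servings → $23.25.
avocado only: max(3.0/0.7, 49/3) = 16.33 servings → $13.88.
sweet potato only: max(3.0/1.0, 49/2) = 24.5 servings → $13.47.
salmon + Greek yogurt with both targets exact would need a negative amount; discard.
salmon + avocado with both tight: 2.057 servings and 1.935 servings → $10.80.
salmon + sweet potato with both tight: 2.216 servings and 1.227 servings → $10.54.
Greek yogurt + avocado with both tight: 2.976 servings and 3.435 servings → $7.53.
Greek yogurt + sweet potato with both tight: 3.413 servings and 2.317 servings → $6.56.
avocado + sweet potato: the both-tight solution has a negative serving — not a feasible corner.
The minimum over all feasible corners is $6.56.

$6.56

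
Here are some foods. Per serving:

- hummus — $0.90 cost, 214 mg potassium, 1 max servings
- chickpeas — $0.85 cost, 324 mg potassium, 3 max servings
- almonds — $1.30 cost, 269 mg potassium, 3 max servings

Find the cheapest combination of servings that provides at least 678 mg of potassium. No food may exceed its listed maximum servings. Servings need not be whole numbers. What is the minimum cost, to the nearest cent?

Cost per mg of potassium: chickpeas $0.0026, hummus $0.0042, almonds $0.0048.
Take 2.093 servings of chickpeas: +678.0 mg potassium for $1.78 (total $1.78, still need 0.0 mg).
Filling from the cheapest source first is optimal under one linear minimum: $1.78.

$1.78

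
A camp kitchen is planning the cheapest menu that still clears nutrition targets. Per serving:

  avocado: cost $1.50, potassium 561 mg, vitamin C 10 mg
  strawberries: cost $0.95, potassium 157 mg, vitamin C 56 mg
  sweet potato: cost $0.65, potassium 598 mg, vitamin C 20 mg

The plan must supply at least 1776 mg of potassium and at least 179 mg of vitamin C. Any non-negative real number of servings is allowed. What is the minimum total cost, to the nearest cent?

avocado only: max(1776/561, 179/10) = 17.9 servings → $26.85.
strawberries only: max(1776/157, 179/56) = 11.31 servings → $10.75.
sweet potato only: max(1776/598, 179/20) = 8.95 servings → $5.82.
avocado + strawberries with both tight: 2.391 servings and 2.77 servings → $6.22.
avocado + sweet potato: the both-tight solution has a negative serving — not a feasible corner.
strawberries + sweet potato with both tight: 2.357 servings and 2.351 servings → $3.77.
Cheapest feasible corner: $3.77.

$3.77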